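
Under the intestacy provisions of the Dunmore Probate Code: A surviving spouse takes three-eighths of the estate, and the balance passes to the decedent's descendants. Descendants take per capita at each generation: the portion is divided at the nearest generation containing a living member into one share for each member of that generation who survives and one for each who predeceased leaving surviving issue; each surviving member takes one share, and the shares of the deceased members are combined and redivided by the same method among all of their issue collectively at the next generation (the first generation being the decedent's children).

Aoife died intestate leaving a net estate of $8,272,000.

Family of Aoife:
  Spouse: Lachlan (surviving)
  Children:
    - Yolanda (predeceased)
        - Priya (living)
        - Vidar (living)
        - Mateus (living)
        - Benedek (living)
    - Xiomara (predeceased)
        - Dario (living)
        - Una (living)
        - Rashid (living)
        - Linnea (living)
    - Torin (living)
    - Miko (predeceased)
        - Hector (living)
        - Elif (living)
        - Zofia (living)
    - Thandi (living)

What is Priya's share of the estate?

Lachlan takes three-eighths of $8,272,000 = $3,102,000. The remaining $5,170,000 passes to the descendants.
The descendants' portion ($5,170,000) is divided at the children's generation into 5 shares of $1,034,000. Torin and Thandi each take $1,034,000. The 3 shares of the deceased (Yolanda, Xiomara, and Miko) are combined into a pool of $3,102,000.
That pool ($3,102,000) is divided at the grandchildren's generation equally among Priya, Vidar, Mateus, Benedek, Dario, Una, Rashid, Linnea, Hector, Elif, and Zofia: $282,000 each.

Priya receives $282,000.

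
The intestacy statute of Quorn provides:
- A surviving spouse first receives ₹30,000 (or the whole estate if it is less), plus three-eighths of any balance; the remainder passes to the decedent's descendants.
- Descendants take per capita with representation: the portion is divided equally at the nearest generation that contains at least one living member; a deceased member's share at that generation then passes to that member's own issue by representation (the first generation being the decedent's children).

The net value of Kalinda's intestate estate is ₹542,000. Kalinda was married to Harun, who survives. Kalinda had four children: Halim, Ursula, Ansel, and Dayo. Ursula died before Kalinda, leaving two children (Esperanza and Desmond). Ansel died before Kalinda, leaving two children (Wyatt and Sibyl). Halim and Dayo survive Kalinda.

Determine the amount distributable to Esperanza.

Harun first takes ₹30,000, leaving a balance of ₹512,000. Harun then takes three-eighths of the balance (₹192,000), for a total of ₹222,000. The remaining ₹320,000 passes to the descendants.
The descendants' portion (₹320,000) is divided into 4 shares of ₹80,000: Halim and Dayo each take ₹80,000; Ursula's ₹80,000 share passes to Ursula's issue; Ansel's ₹80,000 share passes to Ansel's issue.
Ursula's share (₹80,000) is divided into 2 shares of ₹40,000: Esperanza and Desmond each take ₹40,000.
Ansel's share (₹80,000) is divided into 2 shares of ₹40,000: Wyatt and Sibyl each take ₹40,000.

Esperanza receives ₹40,000.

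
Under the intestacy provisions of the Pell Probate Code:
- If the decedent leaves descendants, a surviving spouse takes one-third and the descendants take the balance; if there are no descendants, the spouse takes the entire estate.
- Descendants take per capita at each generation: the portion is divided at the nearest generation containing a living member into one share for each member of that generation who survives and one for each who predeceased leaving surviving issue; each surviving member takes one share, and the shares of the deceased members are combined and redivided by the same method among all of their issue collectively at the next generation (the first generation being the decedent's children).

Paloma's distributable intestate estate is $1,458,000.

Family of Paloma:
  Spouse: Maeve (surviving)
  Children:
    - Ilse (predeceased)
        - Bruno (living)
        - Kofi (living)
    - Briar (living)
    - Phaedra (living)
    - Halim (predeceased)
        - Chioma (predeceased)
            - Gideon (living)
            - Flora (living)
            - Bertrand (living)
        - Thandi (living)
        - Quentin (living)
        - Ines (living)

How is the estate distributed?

Maeve: $486,000; Bruno: $81,000; Kofi: $81,000; Briar: $243,000; Phaedra: $243,000; Gideon: $27,000; Flora: $27,000; Bertrand: $27,000; Thandi: $81,000; Quentin: $81,000; Ines: $81,000

Maeve takes one-third of $1,458,000 = $486,000. The remaining $972,000 passes to the descendants.
The descendants' portion ($972,000) is divided at the children's generation into 4 shares of $243,000. Briar and Phaedra each take $243,000. The 2 shares of the deceased (Ilse and Halim) are combined into a pool of $486,000.
That pool ($486,000) is divided at the grandchildren's generation into 6 shares of $81,000. Bruno, Kofi, Thandi, Quentin, and Ines each take $81,000. The remaining share for the deceased Chioma ($81,000) is carried to the next generation.
That pool ($81,000) is divided at the great-grandchildren's generation equally among Gideon, Flora, and Bertrand: $27,000 each.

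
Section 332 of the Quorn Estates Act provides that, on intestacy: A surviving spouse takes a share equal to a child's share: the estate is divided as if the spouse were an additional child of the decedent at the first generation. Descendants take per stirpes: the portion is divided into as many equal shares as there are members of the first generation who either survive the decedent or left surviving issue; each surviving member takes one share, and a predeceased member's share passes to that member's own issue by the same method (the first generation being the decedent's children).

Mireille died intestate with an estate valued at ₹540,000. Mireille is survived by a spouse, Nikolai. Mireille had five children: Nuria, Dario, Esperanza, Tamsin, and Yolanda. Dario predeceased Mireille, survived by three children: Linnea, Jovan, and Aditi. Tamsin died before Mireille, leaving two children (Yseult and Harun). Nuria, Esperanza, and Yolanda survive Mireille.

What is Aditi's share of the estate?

The spouse counts as an additional share at the children's level, so there are 6 primary shares of ₹90,000. Nikolai takes one such share (₹90,000).
The children's combined portion (₹450,000) is divided into 5 shares of ₹90,000: Nuria, Esperanza, and Yolanda each take ₹90,000; Dario's ₹90,000 share passes to Dario's issue; Tamsin's ₹90,000 share passes to Tamsin's issue.
Dario's share (₹90,000) is divided into 3 shares of ₹30,000: Linnea, Jovan, and Aditi each take ₹30,000.
Tamsin's share (₹90,000) is divided into 2 shares of ₹45,000: Yseult and Harun each take ₹45,000.

Aditi receives ₹30,000.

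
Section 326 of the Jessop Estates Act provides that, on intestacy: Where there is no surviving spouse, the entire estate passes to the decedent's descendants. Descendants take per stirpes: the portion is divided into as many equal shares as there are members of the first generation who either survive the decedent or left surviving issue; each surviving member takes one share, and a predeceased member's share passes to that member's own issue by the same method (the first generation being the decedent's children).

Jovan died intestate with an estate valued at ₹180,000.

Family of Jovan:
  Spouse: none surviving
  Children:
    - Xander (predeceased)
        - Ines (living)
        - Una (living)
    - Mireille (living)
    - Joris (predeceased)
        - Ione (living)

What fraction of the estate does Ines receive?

Ines receives 1/6 of the estate.

The entire ₹180,000 passes to the descendants.
That amount (₹180,000) is divided into 3 shares of ₹60,000: Mireille takes ₹60,000; Xander's ₹60,000 share passes to Xander's issue; Joris's ₹60,000 share passes to Joris's issue.
Xander's share (₹60,000) is divided into 2 shares of ₹30,000: Ines and Una each take ₹30,000.
Joris's share (₹60,000) passes entirely to Ione.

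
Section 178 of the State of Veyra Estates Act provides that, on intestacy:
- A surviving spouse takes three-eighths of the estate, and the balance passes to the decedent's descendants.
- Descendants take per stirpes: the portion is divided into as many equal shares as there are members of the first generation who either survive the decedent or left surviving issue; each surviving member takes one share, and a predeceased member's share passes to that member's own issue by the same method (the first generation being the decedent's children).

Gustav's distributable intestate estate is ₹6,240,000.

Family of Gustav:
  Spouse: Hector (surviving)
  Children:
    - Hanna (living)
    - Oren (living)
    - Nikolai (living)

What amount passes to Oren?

Hector takes three-eighths of ₹6,240,000 = ₹2,340,000. The remaining ₹3,900,000 passes to the descendants.
The descendants' portion (₹3,900,000) is divided into 3 shares of ₹1,300,000: Hanna, Oren, and Nikolai each take ₹1,300,000.

Oren receives ₹1,300,000.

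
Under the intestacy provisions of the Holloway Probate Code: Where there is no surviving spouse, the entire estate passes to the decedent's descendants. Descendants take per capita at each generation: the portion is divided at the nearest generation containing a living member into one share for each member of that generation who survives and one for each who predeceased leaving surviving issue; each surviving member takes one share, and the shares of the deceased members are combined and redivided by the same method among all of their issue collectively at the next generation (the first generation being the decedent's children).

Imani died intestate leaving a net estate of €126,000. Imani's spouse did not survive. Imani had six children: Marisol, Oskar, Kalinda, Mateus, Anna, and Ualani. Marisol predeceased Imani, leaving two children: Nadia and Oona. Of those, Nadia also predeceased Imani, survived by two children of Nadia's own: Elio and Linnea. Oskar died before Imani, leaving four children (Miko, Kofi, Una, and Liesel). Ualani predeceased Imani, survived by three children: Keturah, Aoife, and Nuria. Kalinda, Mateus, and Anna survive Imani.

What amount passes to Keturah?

Keturah receives €7,000.

The entire €126,000 passes to the descendants.
That amount (€126,000) is divided at the children's generation into 6 shares of €21,000. Kalinda, Mateus, and Anna each take €21,000. The 3 shares of the deceased (Marisol, Oskar, and Ualani) are combined into a pool of €63,000.
That pool (€63,000) is divided at the grandchildren's generation into 9 shares of €7,000. Oona, Miko, Kofi, Una, Liesel, Keturah, Aoife, and Nuria each take €7,000. The remaining share for the deceased Nadia (€7,000) is carried to the next generation.
That pool (€7,000) is divided at the great-grandchildren's generation equally among Elio and Linnea: €3,500 each.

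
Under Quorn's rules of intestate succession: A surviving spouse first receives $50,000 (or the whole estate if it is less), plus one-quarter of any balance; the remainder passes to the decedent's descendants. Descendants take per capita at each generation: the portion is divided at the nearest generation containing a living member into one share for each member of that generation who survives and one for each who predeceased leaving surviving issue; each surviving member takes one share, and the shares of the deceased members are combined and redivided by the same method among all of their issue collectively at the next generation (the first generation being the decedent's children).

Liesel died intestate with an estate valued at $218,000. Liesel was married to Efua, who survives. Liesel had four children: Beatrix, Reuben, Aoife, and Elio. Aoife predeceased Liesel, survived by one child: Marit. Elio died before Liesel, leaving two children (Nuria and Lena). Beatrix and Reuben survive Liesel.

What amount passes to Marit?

Efua first takes $50,000, leaving a balance of $168,000. Efua then takes one-quarter of the balance ($42,000), for a total of $92,000. The remaining $126,000 passes to the descendants.
The descendants' portion ($126,000) is divided at the children's generation into 4 shares of $31,500. Beatrix and Reuben each take $31,500. The 2 shares of the deceased (Aoife and Elio) are combined into a pool of $63,000.
That pool ($63,000) is divided at the grandchildren's generation equally among Marit, Nuria, and Lena: $21,000 each.

Marit receives $21,000.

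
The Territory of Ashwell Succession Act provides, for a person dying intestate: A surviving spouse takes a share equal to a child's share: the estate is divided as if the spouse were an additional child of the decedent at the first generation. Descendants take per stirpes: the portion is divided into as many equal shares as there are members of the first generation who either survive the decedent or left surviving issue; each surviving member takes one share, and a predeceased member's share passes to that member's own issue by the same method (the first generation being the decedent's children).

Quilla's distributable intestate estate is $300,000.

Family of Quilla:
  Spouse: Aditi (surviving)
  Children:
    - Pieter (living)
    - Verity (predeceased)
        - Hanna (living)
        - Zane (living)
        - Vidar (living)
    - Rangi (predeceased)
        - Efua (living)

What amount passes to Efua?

The spouse counts as an additional share at the children's level, so there are 4 primary shares of $75,000. Aditi takes one such share ($75,000).
The children's combined portion ($225,000) is divided into 3 shares of $75,000: Pieter takes $75,000; Verity's $75,000 share passes to Verity's issue; Rangi's $75,000 share passes to Rangi's issue.
Verity's share ($75,000) is divided into 3 shares of $25,000: Hanna, Zane, and Vidar each take $25,000.
Rangi's share ($75,000) passes entirely to Efua.

Efua receives $75,000.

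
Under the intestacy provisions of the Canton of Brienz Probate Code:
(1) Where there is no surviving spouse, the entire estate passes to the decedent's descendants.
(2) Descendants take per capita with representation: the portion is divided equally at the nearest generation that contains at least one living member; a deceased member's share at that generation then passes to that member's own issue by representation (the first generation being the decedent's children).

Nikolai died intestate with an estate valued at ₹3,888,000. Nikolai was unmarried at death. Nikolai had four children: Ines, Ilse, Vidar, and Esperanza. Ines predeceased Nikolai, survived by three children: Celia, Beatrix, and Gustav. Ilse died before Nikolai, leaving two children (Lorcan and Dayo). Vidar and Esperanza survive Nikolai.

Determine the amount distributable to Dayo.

Dayo receives ₹486,000.

The entire ₹3,888,000 passes to the descendants.
That amount (₹3,888,000) is divided into 4 shares of ₹972,000: Vidar and Esperanza each take ₹972,000; Ines's ₹972,000 share passes to Ines's issue; Ilse's ₹972,000 share passes to Ilse's issue.
Ines's share (₹972,000) is divided into 3 shares of ₹324,000: Celia, Beatrix, and Gustav each take ₹324,000.
Ilse's share (₹972,000) is divided into 2 shares of ₹486,000: Lorcan and Dayo each take ₹486,000.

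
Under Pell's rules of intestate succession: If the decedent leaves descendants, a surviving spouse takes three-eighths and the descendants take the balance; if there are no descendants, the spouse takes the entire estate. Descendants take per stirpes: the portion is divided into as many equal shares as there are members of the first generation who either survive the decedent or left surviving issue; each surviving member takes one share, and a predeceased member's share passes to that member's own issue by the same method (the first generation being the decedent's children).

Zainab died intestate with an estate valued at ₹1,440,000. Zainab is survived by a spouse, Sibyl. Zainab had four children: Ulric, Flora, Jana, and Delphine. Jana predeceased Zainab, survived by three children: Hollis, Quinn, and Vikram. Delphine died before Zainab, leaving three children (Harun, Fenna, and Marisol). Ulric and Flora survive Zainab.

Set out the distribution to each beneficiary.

Sibyl takes three-eighths of ₹1,440,000 = ₹540,000. The remaining ₹900,000 passes to the descendants.
The descendants' portion (₹900,000) is divided into 4 shares of ₹225,000: Ulric and Flora each take ₹225,000; Jana's ₹225,000 share passes to Jana's issue; Delphine's ₹225,000 share passes to Delphine's issue.
Jana's share (₹225,000) is divided into 3 shares of ₹75,000: Hollis, Quinn, and Vikram each take ₹75,000.
Delphine's share (₹225,000) is divided into 3 shares of ₹75,000: Harun, Fenna, and Marisol each take ₹75,000.

Sibyl: ₹540,000; Ulric: ₹225,000; Flora: ₹225,000; Hollis: ₹75,000; Quinn: ₹75,000; Vikram: ₹75,000; Harun: ₹75,000; Fenna: ₹75,000; Marisol: ₹75,000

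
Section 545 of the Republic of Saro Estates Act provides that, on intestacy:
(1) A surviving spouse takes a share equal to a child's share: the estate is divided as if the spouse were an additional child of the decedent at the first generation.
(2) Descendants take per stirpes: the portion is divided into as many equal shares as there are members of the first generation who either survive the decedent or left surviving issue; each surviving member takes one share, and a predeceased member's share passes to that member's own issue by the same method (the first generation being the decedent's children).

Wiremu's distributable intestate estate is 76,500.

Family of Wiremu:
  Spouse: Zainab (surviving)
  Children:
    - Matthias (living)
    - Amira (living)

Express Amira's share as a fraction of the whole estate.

The spouse counts as an additional share at the children's level, so there are 3 primary shares of 25,500. Zainab takes one such share (25,500).
The children's combined portion (51,000) is divided into 2 shares of 25,500: Matthias and Amira each take 25,500.

Amira receives 1/3 of the estate.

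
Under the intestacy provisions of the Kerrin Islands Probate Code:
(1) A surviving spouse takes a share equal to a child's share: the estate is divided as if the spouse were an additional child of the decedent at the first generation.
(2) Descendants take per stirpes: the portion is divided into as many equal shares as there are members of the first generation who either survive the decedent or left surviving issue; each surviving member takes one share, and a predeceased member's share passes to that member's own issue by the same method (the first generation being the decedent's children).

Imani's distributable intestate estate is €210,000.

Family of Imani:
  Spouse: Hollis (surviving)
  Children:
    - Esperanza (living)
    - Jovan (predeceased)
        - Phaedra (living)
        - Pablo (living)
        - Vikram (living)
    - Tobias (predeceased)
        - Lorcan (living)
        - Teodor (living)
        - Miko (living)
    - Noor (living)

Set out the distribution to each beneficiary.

The spouse counts as an additional share at the children's level, so there are 5 primary shares of €42,000. Hollis takes one such share (€42,000).
The children's combined portion (€168,000) is divided into 4 shares of €42,000: Esperanza and Noor each take €42,000; Jovan's €42,000 share passes to Jovan's issue; Tobias's €42,000 share passes to Tobias's issue.
Jovan's share (€42,000) is divided into 3 shares of €14,000: Phaedra, Pablo, and Vikram each take €14,000.
Tobias's share (€42,000) is divided into 3 shares of €14,000: Lorcan, Teodor, and Miko each take €14,000.

Hollis: €42,000; Esperanza: €42,000; Phaedra: €14,000; Pablo: €14,000; Vikram: €14,000; Lorcan: €14,000; Teodor: €14,000; Miko: €14,000; Noor: €42,000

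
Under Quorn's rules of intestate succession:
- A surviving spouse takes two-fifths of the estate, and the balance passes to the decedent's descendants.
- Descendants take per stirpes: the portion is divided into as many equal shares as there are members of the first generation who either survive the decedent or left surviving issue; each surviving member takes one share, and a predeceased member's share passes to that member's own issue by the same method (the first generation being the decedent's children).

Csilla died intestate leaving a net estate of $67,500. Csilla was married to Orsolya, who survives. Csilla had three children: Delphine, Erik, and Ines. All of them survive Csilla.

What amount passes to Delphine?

Orsolya takes two-fifths of $67,500 = $27,000. The remaining $40,500 passes to the descendants.
The descendants' portion ($40,500) is divided into 3 shares of $13,500: Delphine, Erik, and Ines each take $13,500.

Delphine receives $13,500.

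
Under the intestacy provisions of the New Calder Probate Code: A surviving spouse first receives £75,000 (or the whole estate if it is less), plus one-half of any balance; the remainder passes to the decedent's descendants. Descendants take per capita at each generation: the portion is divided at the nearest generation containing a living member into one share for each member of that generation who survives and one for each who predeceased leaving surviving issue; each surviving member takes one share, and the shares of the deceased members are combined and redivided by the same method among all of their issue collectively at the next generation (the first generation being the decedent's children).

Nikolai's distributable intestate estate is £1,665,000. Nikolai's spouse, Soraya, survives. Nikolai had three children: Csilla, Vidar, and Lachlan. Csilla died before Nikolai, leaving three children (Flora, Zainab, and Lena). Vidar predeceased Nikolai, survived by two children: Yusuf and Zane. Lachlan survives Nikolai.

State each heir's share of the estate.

Soraya first takes £75,000, leaving a balance of £1,590,000. Soraya then takes one-half of the balance (£795,000), for a total of £870,000. The remaining £795,000 passes to the descendants.
The descendants' portion (£795,000) is divided at the children's generation into 3 shares of £265,000. Lachlan takes £265,000. The 2 shares of the deceased (Csilla and Vidar) are combined into a pool of £530,000.
That pool (£530,000) is divided at the grandchildren's generation equally among Flora, Zainab, Lena, Yusuf, and Zane: £106,000 each.

Soraya: £870,000; Flora: £106,000; Zainab: £106,000; Lena: £106,000; Yusuf: £106,000; Zane: £106,000; Lachlan: £265,000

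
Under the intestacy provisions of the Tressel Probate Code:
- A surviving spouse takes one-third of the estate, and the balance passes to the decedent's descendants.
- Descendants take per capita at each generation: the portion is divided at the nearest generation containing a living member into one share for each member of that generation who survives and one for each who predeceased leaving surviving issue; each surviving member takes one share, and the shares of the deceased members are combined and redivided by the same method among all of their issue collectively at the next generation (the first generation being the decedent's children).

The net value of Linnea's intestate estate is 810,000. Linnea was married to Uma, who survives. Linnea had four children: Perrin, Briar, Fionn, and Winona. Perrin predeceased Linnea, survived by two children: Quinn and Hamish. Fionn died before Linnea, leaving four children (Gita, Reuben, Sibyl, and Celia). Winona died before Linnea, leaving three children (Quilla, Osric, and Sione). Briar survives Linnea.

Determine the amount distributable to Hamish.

Hamish receives 45,000.

Uma takes one-third of 810,000 = 270,000. The remaining 540,000 passes to the descendants.
The descendants' portion (540,000) is divided at the children's generation into 4 shares of 135,000. Briar takes 135,000. The 3 shares of the deceased (Perrin, Fionn, and Winona) are combined into a pool of 405,000.
That pool (405,000) is divided at the grandchildren's generation equally among Quinn, Hamish, Gita, Reuben, Sibyl, Celia, Quilla, Osric, and Sione: 45,000 each.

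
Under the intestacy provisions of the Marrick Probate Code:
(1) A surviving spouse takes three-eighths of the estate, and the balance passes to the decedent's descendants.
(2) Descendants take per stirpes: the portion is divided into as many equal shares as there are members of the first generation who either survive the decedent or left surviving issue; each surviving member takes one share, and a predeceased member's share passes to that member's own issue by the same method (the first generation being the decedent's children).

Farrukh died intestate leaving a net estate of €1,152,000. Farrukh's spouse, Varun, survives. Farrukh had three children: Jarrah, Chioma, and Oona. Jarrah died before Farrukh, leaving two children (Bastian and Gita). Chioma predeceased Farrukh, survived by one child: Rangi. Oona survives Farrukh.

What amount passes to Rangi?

Rangi receives €240,000.

Varun takes three-eighths of €1,152,000 = €432,000. The remaining €720,000 passes to the descendants.
The descendants' portion (€720,000) is divided into 3 shares of €240,000: Oona takes €240,000; Jarrah's €240,000 share passes to Jarrah's issue; Chioma's €240,000 share passes to Chioma's issue.
Jarrah's share (€240,000) is divided into 2 shares of €120,000: Bastian and Gita each take €120,000.
Chioma's share (€240,000) passes entirely to Rangi.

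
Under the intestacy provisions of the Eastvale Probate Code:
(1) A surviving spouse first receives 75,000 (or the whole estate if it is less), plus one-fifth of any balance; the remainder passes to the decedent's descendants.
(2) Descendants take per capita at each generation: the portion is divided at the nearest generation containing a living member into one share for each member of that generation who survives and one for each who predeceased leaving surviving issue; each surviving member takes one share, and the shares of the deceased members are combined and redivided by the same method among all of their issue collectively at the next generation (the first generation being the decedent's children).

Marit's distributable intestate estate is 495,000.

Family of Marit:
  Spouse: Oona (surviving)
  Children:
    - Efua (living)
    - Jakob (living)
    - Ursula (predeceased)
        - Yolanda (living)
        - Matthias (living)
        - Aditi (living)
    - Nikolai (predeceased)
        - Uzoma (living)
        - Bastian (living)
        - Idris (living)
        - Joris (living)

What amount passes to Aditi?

Aditi receives 24,000.

Oona first takes 75,000, leaving a balance of 420,000. Oona then takes one-fifth of the balance (84,000), for a total of 159,000. The remaining 336,000 passes to the descendants.
The descendants' portion (336,000) is divided at the children's generation into 4 shares of 84,000. Efua and Jakob each take 84,000. The 2 shares of the deceased (Ursula and Nikolai) are combined into a pool of 168,000.
That pool (168,000) is divided at the grandchildren's generation equally among Yolanda, Matthias, Aditi, Uzoma, Bastian, Idris, and Joris: 24,000 each.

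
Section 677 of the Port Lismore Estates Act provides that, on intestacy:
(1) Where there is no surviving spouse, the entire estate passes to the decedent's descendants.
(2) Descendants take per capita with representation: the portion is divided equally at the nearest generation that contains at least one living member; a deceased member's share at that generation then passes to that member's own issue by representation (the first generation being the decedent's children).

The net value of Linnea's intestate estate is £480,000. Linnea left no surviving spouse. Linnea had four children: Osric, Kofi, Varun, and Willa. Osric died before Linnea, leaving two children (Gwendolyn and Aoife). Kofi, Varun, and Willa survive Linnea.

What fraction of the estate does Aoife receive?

Aoife receives 1/8 of the estate.

The entire £480,000 passes to the descendants.
That amount (£480,000) is divided into 4 shares of £120,000: Kofi, Varun, and Willa each take £120,000; Osric's £120,000 share passes to Osric's issue.
Osric's share (£120,000) is divided into 2 shares of £60,000: Gwendolyn and Aoife each take £60,000.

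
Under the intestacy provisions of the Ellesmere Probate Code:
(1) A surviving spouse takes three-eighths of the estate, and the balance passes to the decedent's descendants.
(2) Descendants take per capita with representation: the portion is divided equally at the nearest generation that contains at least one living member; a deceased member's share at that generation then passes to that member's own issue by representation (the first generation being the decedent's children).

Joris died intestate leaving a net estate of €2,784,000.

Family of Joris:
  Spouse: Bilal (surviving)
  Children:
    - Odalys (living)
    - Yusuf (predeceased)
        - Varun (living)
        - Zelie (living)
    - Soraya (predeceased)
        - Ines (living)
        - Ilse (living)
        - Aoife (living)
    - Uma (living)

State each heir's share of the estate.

Bilal: €1,044,000; Odalys: €435,000; Varun: €217,500; Zelie: €217,500; Ines: €145,000; Ilse: €145,000; Aoife: €145,000; Uma: €435,000

Bilal takes three-eighths of €2,784,000 = €1,044,000. The remaining €1,740,000 passes to the descendants.
The descendants' portion (€1,740,000) is divided into 4 shares of €435,000: Odalys and Uma each take €435,000; Yusuf's €435,000 share passes to Yusuf's issue; Soraya's €435,000 share passes to Soraya's issue.
Yusuf's share (€435,000) is divided into 2 shares of €217,500: Varun and Zelie each take €217,500.
Soraya's share (€435,000) is divided into 3 shares of €145,000: Ines, Ilse, and Aoife each take €145,000.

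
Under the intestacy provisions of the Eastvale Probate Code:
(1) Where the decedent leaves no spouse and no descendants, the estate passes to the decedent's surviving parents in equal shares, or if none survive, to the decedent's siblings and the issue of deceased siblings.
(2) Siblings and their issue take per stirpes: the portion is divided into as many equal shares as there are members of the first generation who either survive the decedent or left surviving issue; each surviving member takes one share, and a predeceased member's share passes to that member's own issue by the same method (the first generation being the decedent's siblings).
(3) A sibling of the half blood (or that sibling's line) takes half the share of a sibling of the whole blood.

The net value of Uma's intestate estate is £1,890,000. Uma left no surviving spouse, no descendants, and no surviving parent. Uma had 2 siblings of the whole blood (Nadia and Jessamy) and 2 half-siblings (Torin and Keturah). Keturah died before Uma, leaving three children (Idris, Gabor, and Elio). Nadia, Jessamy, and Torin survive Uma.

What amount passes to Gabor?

Gabor receives £105,000.

The entire £1,890,000 passes to the siblings and their issue.
Counting each half-blood sibling's line as half a unit, there are 3 units in £1,890,000, so one unit is £630,000. Whole-blood lines (Nadia and Jessamy) take £630,000 each; half-blood lines (Torin and Keturah) take £315,000 each.
Keturah's share (£315,000) is divided into 3 shares of £105,000: Idris, Gabor, and Elio each take £105,000.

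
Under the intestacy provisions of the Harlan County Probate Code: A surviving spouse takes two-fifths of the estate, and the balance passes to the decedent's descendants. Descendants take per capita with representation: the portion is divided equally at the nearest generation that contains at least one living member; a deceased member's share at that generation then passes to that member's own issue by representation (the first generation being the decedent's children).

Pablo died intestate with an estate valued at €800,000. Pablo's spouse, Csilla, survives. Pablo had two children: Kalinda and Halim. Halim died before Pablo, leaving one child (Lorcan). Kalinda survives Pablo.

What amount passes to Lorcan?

Csilla takes two-fifths of €800,000 = €320,000. The remaining €480,000 passes to the descendants.
The descendants' portion (€480,000) is divided into 2 shares of €240,000: Kalinda takes €240,000; Halim's €240,000 share passes to Halim's issue.
Halim's share (€240,000) passes entirely to Lorcan.

Lorcan receives €240,000.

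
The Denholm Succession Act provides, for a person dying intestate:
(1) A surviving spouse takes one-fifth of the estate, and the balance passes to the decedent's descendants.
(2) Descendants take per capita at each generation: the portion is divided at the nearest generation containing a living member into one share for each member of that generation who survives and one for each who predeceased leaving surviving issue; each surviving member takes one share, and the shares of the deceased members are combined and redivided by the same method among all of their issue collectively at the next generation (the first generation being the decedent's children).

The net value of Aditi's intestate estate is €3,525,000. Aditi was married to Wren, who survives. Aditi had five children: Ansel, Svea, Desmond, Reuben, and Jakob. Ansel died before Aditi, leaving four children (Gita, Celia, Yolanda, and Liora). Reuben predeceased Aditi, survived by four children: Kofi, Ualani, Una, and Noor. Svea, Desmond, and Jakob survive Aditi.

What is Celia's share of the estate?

Wren takes one-fifth of €3,525,000 = €705,000. The remaining €2,820,000 passes to the descendants.
The descendants' portion (€2,820,000) is divided at the children's generation into 5 shares of €564,000. Svea, Desmond, and Jakob each take €564,000. The 2 shares of the deceased (Ansel and Reuben) are combined into a pool of €1,128,000.
That pool (€1,128,000) is divided at the grandchildren's generation equally among Gita, Celia, Yolanda, Liora, Kofi, Ualani, Una, and Noor: €141,000 each.

Celia receives €141,000.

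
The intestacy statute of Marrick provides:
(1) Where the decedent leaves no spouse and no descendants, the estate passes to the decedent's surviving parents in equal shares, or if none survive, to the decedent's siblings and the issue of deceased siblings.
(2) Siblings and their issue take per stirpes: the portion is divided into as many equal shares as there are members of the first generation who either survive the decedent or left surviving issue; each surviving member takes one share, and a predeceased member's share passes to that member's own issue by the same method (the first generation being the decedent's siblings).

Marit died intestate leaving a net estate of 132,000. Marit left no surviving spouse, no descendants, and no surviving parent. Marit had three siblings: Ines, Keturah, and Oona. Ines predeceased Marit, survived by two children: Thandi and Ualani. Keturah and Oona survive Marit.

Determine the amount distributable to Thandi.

The entire 132,000 passes to the siblings and their issue.
That amount (132,000) is divided into 3 shares of 44,000: Keturah and Oona each take 44,000; Ines's 44,000 share passes to Ines's issue.
Ines's share (44,000) is divided into 2 shares of 22,000: Thandi and Ualani each take 22,000.

Thandi receives 22,000.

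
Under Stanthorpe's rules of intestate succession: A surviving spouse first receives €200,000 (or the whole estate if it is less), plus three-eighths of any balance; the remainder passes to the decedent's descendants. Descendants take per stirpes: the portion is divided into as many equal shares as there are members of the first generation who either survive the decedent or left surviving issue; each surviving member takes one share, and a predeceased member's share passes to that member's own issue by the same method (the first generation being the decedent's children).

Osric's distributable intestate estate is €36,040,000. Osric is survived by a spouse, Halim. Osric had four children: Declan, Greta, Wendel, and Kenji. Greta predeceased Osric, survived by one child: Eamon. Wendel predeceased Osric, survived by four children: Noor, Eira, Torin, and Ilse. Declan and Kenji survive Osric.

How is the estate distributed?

Halim: €13,640,000; Declan: €5,600,000; Eamon: €5,600,000; Noor: €1,400,000; Eira: €1,400,000; Torin: €1,400,000; Ilse: €1,400,000; Kenji: €5,600,000

Halim first takes €200,000, leaving a balance of €35,840,000. Halim then takes three-eighths of the balance (€13,440,000), for a total of €13,640,000. The remaining €22,400,000 passes to the descendants.
The descendants' portion (€22,400,000) is divided into 4 shares of €5,600,000: Declan and Kenji each take €5,600,000; Greta's €5,600,000 share passes to Greta's issue; Wendel's €5,600,000 share passes to Wendel's issue.
Greta's share (€5,600,000) passes entirely to Eamon.
Wendel's share (€5,600,000) is divided into 4 shares of €1,400,000: Noor, Eira, Torin, and Ilse each take €1,400,000.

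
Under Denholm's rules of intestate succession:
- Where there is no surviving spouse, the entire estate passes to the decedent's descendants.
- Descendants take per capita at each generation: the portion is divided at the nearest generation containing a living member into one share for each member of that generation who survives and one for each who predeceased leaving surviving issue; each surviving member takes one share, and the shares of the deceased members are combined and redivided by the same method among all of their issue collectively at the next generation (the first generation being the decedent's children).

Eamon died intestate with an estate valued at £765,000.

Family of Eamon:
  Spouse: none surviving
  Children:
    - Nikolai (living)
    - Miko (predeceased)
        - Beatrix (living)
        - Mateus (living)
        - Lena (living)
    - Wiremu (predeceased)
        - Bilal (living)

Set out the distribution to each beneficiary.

The entire £765,000 passes to the descendants.
That amount (£765,000) is divided at the children's generation into 3 shares of £255,000. Nikolai takes £255,000. The 2 shares of the deceased (Miko and Wiremu) are combined into a pool of £510,000.
That pool (£510,000) is divided at the grandchildren's generation equally among Beatrix, Mateus, Lena, and Bilal: £127,500 each.

Nikolai: £255,000; Beatrix: £127,500; Mateus: £127,500; Lena: £127,500; Bilal: £127,500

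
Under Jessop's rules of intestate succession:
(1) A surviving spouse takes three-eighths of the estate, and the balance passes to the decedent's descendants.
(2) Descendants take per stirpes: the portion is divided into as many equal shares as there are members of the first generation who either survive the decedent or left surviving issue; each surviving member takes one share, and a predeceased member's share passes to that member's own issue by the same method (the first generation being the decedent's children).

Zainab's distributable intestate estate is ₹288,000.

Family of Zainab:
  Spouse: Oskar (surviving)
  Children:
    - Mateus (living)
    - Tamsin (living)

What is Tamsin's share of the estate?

Tamsin receives ₹90,000.

Oskar takes three-eighths of ₹288,000 = ₹108,000. The remaining ₹180,000 passes to the descendants.
The descendants' portion (₹180,000) is divided into 2 shares of ₹90,000: Mateus and Tamsin each take ₹90,000.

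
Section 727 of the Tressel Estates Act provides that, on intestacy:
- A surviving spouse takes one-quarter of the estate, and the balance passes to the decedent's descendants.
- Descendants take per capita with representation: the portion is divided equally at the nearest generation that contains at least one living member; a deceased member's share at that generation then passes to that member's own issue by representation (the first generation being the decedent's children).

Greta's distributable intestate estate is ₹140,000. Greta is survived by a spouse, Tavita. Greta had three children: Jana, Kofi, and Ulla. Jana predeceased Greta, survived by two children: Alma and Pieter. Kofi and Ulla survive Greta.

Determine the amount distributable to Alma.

Tavita takes one-quarter of ₹140,000 = ₹35,000. The remaining ₹105,000 passes to the descendants.
The descendants' portion (₹105,000) is divided into 3 shares of ₹35,000: Kofi and Ulla each take ₹35,000; Jana's ₹35,000 share passes to Jana's issue.
Jana's share (₹35,000) is divided into 2 shares of ₹17,500: Alma and Pieter each take ₹17,500.

Alma receives ₹17,500.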